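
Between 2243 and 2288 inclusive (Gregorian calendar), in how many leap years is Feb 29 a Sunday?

Leap years in 2243–2288: 12 of them.
Feb 29 weekday advances by 5 (mod 7) from one leap year to the next four years later (or differs when a century non-leap intervenes).
Leap-day weekdays: 2244:Thu 2248:Tue 2252:Sun✓ 2256:Fri 2260:Wed 2264:Mon 2268:Sat 2272:Thu 2276:Tue 2280:Sun✓ 2284:Fri 2288:Wed
Sunday: 2252, 2280 → 2.

2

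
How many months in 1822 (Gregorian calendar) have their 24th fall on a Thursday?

2

Check the 24th of each month of 1822: Jan 24: Thu, Feb 24: Sun, Mar 24: Sun, Apr 24: Wed, May 24: Fri, Jun 24: Mon, Jul 24: Wed, Aug 24: Sat, Sep 24: Tue, Oct 24: Thu, Nov 24: Sun, Dec 24: Tue.
Thursday occurs in January, October — 2 months.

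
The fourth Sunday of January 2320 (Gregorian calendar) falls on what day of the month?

25

January 1, 2320 is a Thursday, so the first Sunday is the 4th.
The fourth Sunday is 4 + 21 = 25.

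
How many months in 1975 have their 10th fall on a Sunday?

Check the 10th of each month of 1975: Jan 10: Fri, Feb 10: Mon, Mar 10: Mon, Apr 10: Thu, May 10: Sat, Jun 10: Tue, Jul 10: Thu, Aug 10: Sun, Sep 10: Wed, Oct 10: Fri, Nov 10: Mon, Dec 10: Wed.
Sunday occurs in August — 1 month.

1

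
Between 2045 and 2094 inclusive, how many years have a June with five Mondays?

14

June has 30 days; it has five Mondays when Monday falls among the first (month-length − 28) days — i.e. when June 1 is one of Monday/Sunday.
June 1 by year: 2045:Thu 2046:Fri 2047:Sat 2048:Mon✓ 2049:Tue 2050:Wed 2051:Thu 2052:Sat 2053:Sun✓ 2054:Mon✓ 2055:Tue 2056:Thu 2057:Fri 2058:Sat 2059:Sun✓ …(20 more)… 2080:Sat 2081:Sun✓ 2082:Mon✓ 2083:Tue 2084:Thu 2085:Fri 2086:Sat 2087:Sun✓ 2088:Tue 2089:Wed 2090:Thu 2091:Fri 2092:Sun✓ 2093:Mon✓ 2094:Tue
Years with five Mondays: 2048, 2053, 2054, 2059, 2064, 2065, 2070, 2071, 2076, 2081, 2082, 2087, 2092, 2093 → 14.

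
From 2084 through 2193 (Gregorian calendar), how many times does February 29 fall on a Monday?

Leap years in 2084–2193: 27 of them.
Feb 29 weekday advances by 5 (mod 7) from one leap year to the next four years later (or differs when a century non-leap intervenes).
Leap-day weekdays: 2084:Tue 2088:Sun 2092:Fri 2096:Wed 2104:Fri 2108:Wed 2112:Mon✓ 2116:Sat 2120:Thu 2124:Tue 2128:Sun 2132:Fri 2136:Wed 2140:Mon✓ 2144:Sat 2148:Thu 2152:Tue 2156:Sun 2160:Fri 2164:Wed 2168:Mon✓ 2172:Sat 2176:Thu 2180:Tue 2184:Sun 2188:Fri 2192:Wed
Monday: 2112, 2140, 2168 → 3.

3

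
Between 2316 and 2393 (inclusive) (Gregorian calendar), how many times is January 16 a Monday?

11

Track January 16's weekday year by year (advancing +1, or +2 across a Feb 29):
  2316: Sun  2317: Tue (+2)  2318: Wed (+1)  2319: Thu (+1)  2320: Fri (+1)
  2321: Sun (+2)  2322: Mon (+1) ✓  2323: Tue (+1)  2324: Wed (+1)  2325: Fri (+2)
  2326: Sat (+1)  2327: Sun (+1)  2328: Mon (+1) ✓  2329: Wed (+2)  … (50 more years) …
  2380: Wed (+1)  2381: Fri (+2)  2382: Sat (+1)  2383: Sun (+1)  2384: Mon (+1) ✓
  2385: Wed (+2)  2386: Thu (+1)  2387: Fri (+1)  2388: Sat (+1)  2389: Mon (+2) ✓
  2390: Tue (+1)  2391: Wed (+1)  2392: Thu (+1)  2393: Sat (+2)
Monday years: 2322, 2328, 2333, 2339, 2350, 2356, 2361, 2367, 2378, 2384, 2389 — 11 in total.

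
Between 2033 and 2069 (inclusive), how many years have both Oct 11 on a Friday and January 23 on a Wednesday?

4

Check each year's weekday for Oct 11 and January 23:
  2033: Tue/Sun  2034: Wed/Mon  2035: Thu/Tue  2036: Sat/Wed  2037: Sun/Fri  2038: Mon/Sat  2039: Tue/Sun  2040: Thu/Mon  2041: Fri/Wed ✓  2042: Sat/Thu  2043: Sun/Fri  2044: Tue/Sat  2045: Wed/Mon  2046: Thu/Tue  …(9 more)…  2056: Wed/Sun  2057: Thu/Tue  2058: Fri/Wed ✓  2059: Sat/Thu  2060: Mon/Fri  2061: Tue/Sun  2062: Wed/Mon  2063: Thu/Tue  2064: Sat/Wed  2065: Sun/Fri  2066: Mon/Sat  2067: Tue/Sun  2068: Thu/Mon  2069: Fri/Wed ✓
Both conditions hold in: 2041, 2047, 2058, 2069 — 4.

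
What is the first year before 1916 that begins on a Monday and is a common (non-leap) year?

1906

Jan 1 advances by 2 weekdays after a leap year and by 1 after a common year.
1916: Jan 1 is Saturday (leap).
1915: Friday
1914: Thursday
1913: Wednesday
1912: Monday (leap)
1911: Sunday
1910: Saturday
1909: Friday
1908: Wednesday (leap)
1907: Tuesday
1906: Monday
1906 begins on a Monday and is a common year.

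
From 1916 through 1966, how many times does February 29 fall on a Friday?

2

Leap years in 1916–1966: 13 of them.
Feb 29 weekday advances by 5 (mod 7) from one leap year to the next four years later (or differs when a century non-leap intervenes).
Leap-day weekdays: 1916:Tue 1920:Sun 1924:Fri✓ 1928:Wed 1932:Mon 1936:Sat 1940:Thu 1944:Tue 1948:Sun 1952:Fri✓ 1956:Wed 1960:Mon 1964:Sat
Friday: 1924, 1952 → 2.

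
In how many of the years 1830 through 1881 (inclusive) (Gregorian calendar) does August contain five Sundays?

22

August has 31 days; it has five Sundays when Sunday falls among the first (month-length − 28) days — i.e. when August 1 is one of Sunday/Saturday/Friday.
August 1 by year: 1830:Sun✓ 1831:Mon 1832:Wed 1833:Thu 1834:Fri✓ 1835:Sat✓ 1836:Mon 1837:Tue 1838:Wed 1839:Thu 1840:Sat✓ 1841:Sun✓ 1842:Mon 1843:Tue 1844:Thu …(22 more)… 1867:Thu 1868:Sat✓ 1869:Sun✓ 1870:Mon 1871:Tue 1872:Thu 1873:Fri✓ 1874:Sat✓ 1875:Sun✓ 1876:Tue 1877:Wed 1878:Thu 1879:Fri✓ 1880:Sun✓ 1881:Mon
Years with five Sundays: 1830, 1834, 1835, 1840, 1841, 1845, 1846, 1847, 1851, 1852, 1856, 1857, 1858, 1862, 1863, 1868, 1869, 1873, 1874, 1875, 1879, 1880 → 22.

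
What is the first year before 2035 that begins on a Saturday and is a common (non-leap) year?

Jan 1 advances by 2 weekdays after a leap year and by 1 after a common year.
2035: Jan 1 is Monday.
2034: Sunday
2033: Saturday
2033 begins on a Saturday and is a common year.

2033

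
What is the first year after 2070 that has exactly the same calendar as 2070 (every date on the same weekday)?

2081

Two years share a calendar iff Jan 1 falls on the same weekday and both are leap or both are common. 2070: Jan 1 is Wednesday, common year.
2071: Jan 1 Thursday, common
2072: Jan 1 Friday, leap
2073: Jan 1 Sunday, common
2074: Jan 1 Monday, common
2075: Jan 1 Tuesday, common
2076: Jan 1 Wednesday, leap
2077: Jan 1 Friday, common
2078: Jan 1 Saturday, common
2079: Jan 1 Sunday, common
2080: Jan 1 Monday, leap
2081: Jan 1 Wednesday, common
2081 matches on both conditions.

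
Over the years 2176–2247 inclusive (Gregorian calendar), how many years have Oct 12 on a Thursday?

9

Track Oct 12's weekday year by year (advancing +1, or +2 across a Feb 29):
  2176: Sat  2177: Sun (+1)  2178: Mon (+1)  2179: Tue (+1)  2180: Thu (+2) ✓
  2181: Fri (+1)  2182: Sat (+1)  2183: Sun (+1)  2184: Tue (+2)  2185: Wed (+1)
  2186: Thu (+1) ✓  2187: Fri (+1)  2188: Sun (+2)  2189: Mon (+1)  … (44 more years) …
  2234: Sun (+1)  2235: Mon (+1)  2236: Wed (+2)  2237: Thu (+1) ✓  2238: Fri (+1)
  2239: Sat (+1)  2240: Mon (+2)  2241: Tue (+1)  2242: Wed (+1)  2243: Thu (+1) ✓
  2244: Sat (+2)  2245: Sun (+1)  2246: Mon (+1)  2247: Tue (+1)
Thursday years: 2180, 2186, 2197, 2209, 2215, 2220, 2226, 2237, 2243 — 9 in total.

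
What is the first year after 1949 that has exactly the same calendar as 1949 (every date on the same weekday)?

Two years share a calendar iff Jan 1 falls on the same weekday and both are leap or both are common. 1949: Jan 1 is Saturday, common year.
1950: Jan 1 Sunday, common
1951: Jan 1 Monday, common
1952: Jan 1 Tuesday, leap
1953: Jan 1 Thursday, common
1954: Jan 1 Friday, common
1955: Jan 1 Saturday, common
1955 matches on both conditions.

1955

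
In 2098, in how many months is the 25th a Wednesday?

Check the 25th of each month of 2098: Jan 25: Sat, Feb 25: Tue, Mar 25: Tue, Apr 25: Fri, May 25: Sun, Jun 25: Wed, Jul 25: Fri, Aug 25: Mon, Sep 25: Thu, Oct 25: Sat, Nov 25: Tue, Dec 25: Thu.
Wednesday occurs in June — 1 month.

1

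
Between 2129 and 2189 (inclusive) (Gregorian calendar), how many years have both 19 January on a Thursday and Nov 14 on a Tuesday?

7

Check each year's weekday for 19 January and Nov 14:
  2129: Wed/Mon  2130: Thu/Tue ✓  2131: Fri/Wed  2132: Sat/Fri  2133: Mon/Sat  2134: Tue/Sun  2135: Wed/Mon  2136: Thu/Wed  2137: Sat/Thu  2138: Sun/Fri  2139: Mon/Sat  2140: Tue/Mon  2141: Thu/Tue ✓  2142: Fri/Wed  …(33 more)…  2176: Fri/Thu  2177: Sun/Fri  2178: Mon/Sat  2179: Tue/Sun  2180: Wed/Tue  2181: Fri/Wed  2182: Sat/Thu  2183: Sun/Fri  2184: Mon/Sun  2185: Wed/Mon  2186: Thu/Tue ✓  2187: Fri/Wed  2188: Sat/Fri  2189: Mon/Sat
Both conditions hold in: 2130, 2141, 2147, 2158, 2169, 2175, 2186 — 7.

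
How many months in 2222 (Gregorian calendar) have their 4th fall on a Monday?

3

Check the 4th of each month of 2222: Jan 4: Fri, Feb 4: Mon, Mar 4: Mon, Apr 4: Thu, May 4: Sat, Jun 4: Tue, Jul 4: Thu, Aug 4: Sun, Sep 4: Wed, Oct 4: Fri, Nov 4: Mon, Dec 4: Wed.
Monday occurs in February, March, November — 3 months.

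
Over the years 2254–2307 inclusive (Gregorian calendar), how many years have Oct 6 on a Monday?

Track Oct 6's weekday year by year (advancing +1, or +2 across a Feb 29):
  2254: Fri  2255: Sat (+1)  2256: Mon (+2) ✓  2257: Tue (+1)  2258: Wed (+1)
  2259: Thu (+1)  2260: Sat (+2)  2261: Sun (+1)  2262: Mon (+1) ✓  2263: Tue (+1)
  2264: Thu (+2)  2265: Fri (+1)  2266: Sat (+1)  2267: Sun (+1)  … (26 more years) …
  2294: Sat (+1)  2295: Sun (+1)  2296: Tue (+2)  2297: Wed (+1)  2298: Thu (+1)
  2299: Fri (+1)  2300: Sat (+1)  2301: Sun (+1)  2302: Mon (+1) ✓  2303: Tue (+1)
  2304: Thu (+2)  2305: Fri (+1)  2306: Sat (+1)  2307: Sun (+1)
Monday years: 2256, 2262, 2273, 2279, 2284, 2290, 2302 — 7 in total.

7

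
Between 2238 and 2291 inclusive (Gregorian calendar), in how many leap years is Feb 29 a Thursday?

Leap years in 2238–2291: 13 of them.
Feb 29 weekday advances by 5 (mod 7) from one leap year to the next four years later (or differs when a century non-leap intervenes).
Leap-day weekdays: 2240:Sat 2244:Thu✓ 2248:Tue 2252:Sun 2256:Fri 2260:Wed 2264:Mon 2268:Sat 2272:Thu✓ 2276:Tue 2280:Sun 2284:Fri 2288:Wed
Thursday: 2244, 2272 → 2.

2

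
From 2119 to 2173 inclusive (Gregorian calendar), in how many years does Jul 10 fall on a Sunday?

Track Jul 10's weekday year by year (advancing +1, or +2 across a Feb 29):
  2119: Mon  2120: Wed (+2)  2121: Thu (+1)  2122: Fri (+1)  2123: Sat (+1)
  2124: Mon (+2)  2125: Tue (+1)  2126: Wed (+1)  2127: Thu (+1)  2128: Sat (+2)
  2129: Sun (+1) ✓  2130: Mon (+1)  2131: Tue (+1)  2132: Thu (+2)  … (27 more years) …
  2160: Thu (+2)  2161: Fri (+1)  2162: Sat (+1)  2163: Sun (+1) ✓  2164: Tue (+2)
  2165: Wed (+1)  2166: Thu (+1)  2167: Fri (+1)  2168: Sun (+2) ✓  2169: Mon (+1)
  2170: Tue (+1)  2171: Wed (+1)  2172: Fri (+2)  2173: Sat (+1)
Sunday years: 2129, 2135, 2140, 2146, 2157, 2163, 2168 — 7 in total.

7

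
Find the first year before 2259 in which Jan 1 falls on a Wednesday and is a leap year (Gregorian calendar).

Jan 1 advances by 2 weekdays after a leap year and by 1 after a common year.
2259: Jan 1 is Saturday.
2258: Friday
2257: Thursday
2256: Tuesday (leap)
2255: Monday
2254: Sunday
2253: Saturday
2252: Thursday (leap)
2251: Wednesday
2250: Tuesday
2249: Monday
2248: Saturday (leap)
2247: Friday
2246: Thursday
2245: Wednesday
2244: Monday (leap)
2243: Sunday
2242: Saturday
2241: Friday
2240: Wednesday (leap)
2240 begins on a Wednesday and is a leap year.

2240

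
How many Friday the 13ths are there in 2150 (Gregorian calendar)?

Check the 13th of each month of 2150: Jan 13: Tue, Feb 13: Fri, Mar 13: Fri, Apr 13: Mon, May 13: Wed, Jun 13: Sat, Jul 13: Mon, Aug 13: Thu, Sep 13: Sun, Oct 13: Tue, Nov 13: Fri, Dec 13: Sun.
Friday occurs in February, March, November — 3 months.

3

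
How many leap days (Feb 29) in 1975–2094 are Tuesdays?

Leap years in 1975–2094: 30 of them.
Feb 29 weekday advances by 5 (mod 7) from one leap year to the next four years later (or differs when a century non-leap intervenes).
Leap-day weekdays: 1976:Sun 1980:Fri 1984:Wed 1988:Mon 1992:Sat 1996:Thu 2000:Tue✓ 2004:Sun 2008:Fri 2012:Wed 2016:Mon 2020:Sat 2024:Thu …(4 more)… 2044:Mon 2048:Sat 2052:Thu 2056:Tue✓ 2060:Sun 2064:Fri 2068:Wed 2072:Mon 2076:Sat 2080:Thu 2084:Tue✓ 2088:Sun 2092:Fri
Tuesday: 2000, 2028, 2056, 2084 → 4.

4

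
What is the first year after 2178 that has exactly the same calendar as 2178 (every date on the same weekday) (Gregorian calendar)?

Two years share a calendar iff Jan 1 falls on the same weekday and both are leap or both are common. 2178: Jan 1 is Thursday, common year.
2179: Jan 1 Friday, common
2180: Jan 1 Saturday, leap
2181: Jan 1 Monday, common
2182: Jan 1 Tuesday, common
2183: Jan 1 Wednesday, common
2184: Jan 1 Thursday, leap
2185: Jan 1 Saturday, common
2186: Jan 1 Sunday, common
2187: Jan 1 Monday, common
2188: Jan 1 Tuesday, leap
2189: Jan 1 Thursday, common
2189 matches on both conditions.

2189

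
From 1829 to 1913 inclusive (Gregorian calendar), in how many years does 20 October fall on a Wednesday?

Track 20 October's weekday year by year (advancing +1, or +2 across a Feb 29):
  1829: Tue  1830: Wed (+1) ✓  1831: Thu (+1)  1832: Sat (+2)  1833: Sun (+1)
  1834: Mon (+1)  1835: Tue (+1)  1836: Thu (+2)  1837: Fri (+1)  1838: Sat (+1)
  1839: Sun (+1)  1840: Tue (+2)  1841: Wed (+1) ✓  1842: Thu (+1)  … (57 more years) …
  1900: Sat (+1)  1901: Sun (+1)  1902: Mon (+1)  1903: Tue (+1)  1904: Thu (+2)
  1905: Fri (+1)  1906: Sat (+1)  1907: Sun (+1)  1908: Tue (+2)  1909: Wed (+1) ✓
  1910: Thu (+1)  1911: Fri (+1)  1912: Sun (+2)  1913: Mon (+1)
Wednesday years: 1830, 1841, 1847, 1852, 1858, 1869, 1875, 1880, 1886, 1897, 1909 — 11 in total.

11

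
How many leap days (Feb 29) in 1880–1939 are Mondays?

Leap years in 1880–1939: 14 of them.
Feb 29 weekday advances by 5 (mod 7) from one leap year to the next four years later (or differs when a century non-leap intervenes).
Leap-day weekdays: 1880:Sun 1884:Fri 1888:Wed 1892:Mon✓ 1896:Sat 1904:Mon✓ 1908:Sat 1912:Thu 1916:Tue 1920:Sun 1924:Fri 1928:Wed 1932:Mon✓ 1936:Sat
Monday: 1892, 1904, 1932 → 3.

3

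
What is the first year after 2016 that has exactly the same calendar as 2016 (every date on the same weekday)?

Two years share a calendar iff Jan 1 falls on the same weekday and both are leap or both are common. 2016: Jan 1 is Friday, leap year.
2017: Jan 1 Sunday, common
2018: Jan 1 Monday, common
2019: Jan 1 Tuesday, common
2020: Jan 1 Wednesday, leap
2021: Jan 1 Friday, common
2022: Jan 1 Saturday, common
2023: Jan 1 Sunday, common
2024: Jan 1 Monday, leap
2025: Jan 1 Wednesday, common
2026: Jan 1 Thursday, common
2027: Jan 1 Friday, common
2028: Jan 1 Saturday, leap
2029: Jan 1 Monday, common
2030: Jan 1 Tuesday, common
2031: Jan 1 Wednesday, common
2032: Jan 1 Thursday, leap
2033: Jan 1 Saturday, common
2034: Jan 1 Sunday, common
2035: Jan 1 Monday, common
2036: Jan 1 Tuesday, leap
2037: Jan 1 Thursday, common
2038: Jan 1 Friday, common
2039: Jan 1 Saturday, common
2040: Jan 1 Sunday, leap
2041: Jan 1 Tuesday, common
2042: Jan 1 Wednesday, common
2043: Jan 1 Thursday, common
2044: Jan 1 Friday, leap
2044 matches on both conditions.

2044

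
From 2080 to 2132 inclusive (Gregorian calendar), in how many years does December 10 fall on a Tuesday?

Track December 10's weekday year by year (advancing +1, or +2 across a Feb 29):
  2080: Tue ✓  2081: Wed (+1)  2082: Thu (+1)  2083: Fri (+1)  2084: Sun (+2)
  2085: Mon (+1)  2086: Tue (+1) ✓  2087: Wed (+1)  2088: Fri (+2)  2089: Sat (+1)
  2090: Sun (+1)  2091: Mon (+1)  2092: Wed (+2)  2093: Thu (+1)  … (25 more years) …
  2119: Sun (+1)  2120: Tue (+2) ✓  2121: Wed (+1)  2122: Thu (+1)  2123: Fri (+1)
  2124: Sun (+2)  2125: Mon (+1)  2126: Tue (+1) ✓  2127: Wed (+1)  2128: Fri (+2)
  2129: Sat (+1)  2130: Sun (+1)  2131: Mon (+1)  2132: Wed (+2)
Tuesday years: 2080, 2086, 2097, 2109, 2115, 2120, 2126 — 7 in total.

7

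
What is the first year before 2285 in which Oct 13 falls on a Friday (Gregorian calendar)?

From one year to the next, a fixed date's weekday advances by 1, or by 2 when a Feb 29 lies between the two dates.
2285: October 13 is Tuesday.
2284: Monday (−1)
2283: Saturday (−2)
2282: Friday (−1)
Oct 13 falls on a Friday in 2282.

2282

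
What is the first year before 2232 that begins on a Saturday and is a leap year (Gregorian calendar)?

2220

Jan 1 advances by 2 weekdays after a leap year and by 1 after a common year.
2232: Jan 1 is Sunday (leap).
2231: Saturday
2230: Friday
2229: Thursday
2228: Tuesday (leap)
2227: Monday
2226: Sunday
2225: Saturday
2224: Thursday (leap)
2223: Wednesday
2222: Tuesday
2221: Monday
2220: Saturday (leap)
2220 begins on a Saturday and is a leap year.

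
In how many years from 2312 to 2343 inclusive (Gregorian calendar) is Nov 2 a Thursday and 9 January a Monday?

Check each year's weekday for Nov 2 and 9 January:
  2312: Sat/Tue  2313: Sun/Thu  2314: Mon/Fri  2315: Tue/Sat  2316: Thu/Sun  2317: Fri/Tue  2318: Sat/Wed  2319: Sun/Thu  2320: Tue/Fri  2321: Wed/Sun  2322: Thu/Mon ✓  2323: Fri/Tue  2324: Sun/Wed  2325: Mon/Fri  …(4 more)…  2330: Sun/Thu  2331: Mon/Fri  2332: Wed/Sat  2333: Thu/Mon ✓  2334: Fri/Tue  2335: Sat/Wed  2336: Mon/Thu  2337: Tue/Sat  2338: Wed/Sun  2339: Thu/Mon ✓  2340: Sat/Tue  2341: Sun/Thu  2342: Mon/Fri  2343: Tue/Sat
Both conditions hold in: 2322, 2333, 2339 — 3.

3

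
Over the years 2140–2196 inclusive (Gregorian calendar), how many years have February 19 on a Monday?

8

Track February 19's weekday year by year (advancing +1, or +2 across a Feb 29):
  2140: Fri  2141: Sun (+2)  2142: Mon (+1) ✓  2143: Tue (+1)  2144: Wed (+1)
  2145: Fri (+2)  2146: Sat (+1)  2147: Sun (+1)  2148: Mon (+1) ✓  2149: Wed (+2)
  2150: Thu (+1)  2151: Fri (+1)  2152: Sat (+1)  2153: Mon (+2) ✓  … (29 more years) …
  2183: Wed (+1)  2184: Thu (+1)  2185: Sat (+2)  2186: Sun (+1)  2187: Mon (+1) ✓
  2188: Tue (+1)  2189: Thu (+2)  2190: Fri (+1)  2191: Sat (+1)  2192: Sun (+1)
  2193: Tue (+2)  2194: Wed (+1)  2195: Thu (+1)  2196: Fri (+1)
Monday years: 2142, 2148, 2153, 2159, 2170, 2176, 2181, 2187 — 8 in total.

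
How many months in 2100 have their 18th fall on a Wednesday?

Check the 18th of each month of 2100: Jan 18: Mon, Feb 18: Thu, Mar 18: Thu, Apr 18: Sun, May 18: Tue, Jun 18: Fri, Jul 18: Sun, Aug 18: Wed, Sep 18: Sat, Oct 18: Mon, Nov 18: Thu, Dec 18: Sat.
Wednesday occurs in August — 1 month.

1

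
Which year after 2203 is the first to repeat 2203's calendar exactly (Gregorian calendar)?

Two years share a calendar iff Jan 1 falls on the same weekday and both are leap or both are common. 2203: Jan 1 is Saturday, common year.
2204: Jan 1 Sunday, leap
2205: Jan 1 Tuesday, common
2206: Jan 1 Wednesday, common
2207: Jan 1 Thursday, common
2208: Jan 1 Friday, leap
2209: Jan 1 Sunday, common
2210: Jan 1 Monday, common
2211: Jan 1 Tuesday, common
2212: Jan 1 Wednesday, leap
2213: Jan 1 Friday, common
2214: Jan 1 Saturday, common
2214 matches on both conditions.

2214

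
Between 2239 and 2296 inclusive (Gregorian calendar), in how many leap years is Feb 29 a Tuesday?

Leap years in 2239–2296: 15 of them.
Feb 29 weekday advances by 5 (mod 7) from one leap year to the next four years later (or differs when a century non-leap intervenes).
Leap-day weekdays: 2240:Sat 2244:Thu 2248:Tue✓ 2252:Sun 2256:Fri 2260:Wed 2264:Mon 2268:Sat 2272:Thu 2276:Tue✓ 2280:Sun 2284:Fri 2288:Wed 2292:Mon 2296:Sat
Tuesday: 2248, 2276 → 2.

2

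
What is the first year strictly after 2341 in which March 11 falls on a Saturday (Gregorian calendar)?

2344

From one year to the next, a fixed date's weekday advances by 1, or by 2 when a Feb 29 lies between the two dates.
2341: March 11 is Tuesday.
2342: Wednesday (+1)
2343: Thursday (+1)
2344: Saturday (+2)
March 11 falls on a Saturday in 2344.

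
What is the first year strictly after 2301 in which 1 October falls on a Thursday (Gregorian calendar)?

From one year to the next, a fixed date's weekday advances by 1, or by 2 when a Feb 29 lies between the two dates.
2301: October 1 is Tuesday.
2302: Wednesday (+1)
2303: Thursday (+1)
1 October falls on a Thursday in 2303.

2303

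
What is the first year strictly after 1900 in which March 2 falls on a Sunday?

1902

From one year to the next, a fixed date's weekday advances by 1, or by 2 when a Feb 29 lies between the two dates.
1900: March 2 is Friday.
1901: Saturday (+1)
1902: Sunday (+1)
March 2 falls on a Sunday in 1902.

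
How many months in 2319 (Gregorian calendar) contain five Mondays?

A month of length L has five Mondays iff its first Monday is on day ≤ L−28 (so day 1–3 in a 31-day month, 1–2 in a 30-day month, day 1 in a leap February).
Checking each month of 2319: Jan starts Wed (31d); Feb starts Sat (28d); Mar starts Sat (31d) ✓; Apr starts Tue (30d); May starts Thu (31d); Jun starts Sun (30d) ✓; Jul starts Tue (31d); Aug starts Fri (31d); Sep starts Mon (30d) ✓; Oct starts Wed (31d); Nov starts Sat (30d); Dec starts Mon (31d) ✓.
Five-Monday months: March, June, September, December → 4.

4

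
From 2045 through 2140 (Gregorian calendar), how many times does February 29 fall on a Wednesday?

Leap years in 2045–2140: 23 of them.
Feb 29 weekday advances by 5 (mod 7) from one leap year to the next four years later (or differs when a century non-leap intervenes).
Leap-day weekdays: 2048:Sat 2052:Thu 2056:Tue 2060:Sun 2064:Fri 2068:Wed✓ 2072:Mon 2076:Sat 2080:Thu 2084:Tue 2088:Sun 2092:Fri 2096:Wed✓ 2104:Fri 2108:Wed✓ 2112:Mon 2116:Sat 2120:Thu 2124:Tue 2128:Sun 2132:Fri 2136:Wed✓ 2140:Mon
Wednesday: 2068, 2096, 2108, 2136 → 4.

4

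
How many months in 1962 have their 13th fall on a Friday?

2

Check the 13th of each month of 1962: Jan 13: Sat, Feb 13: Tue, Mar 13: Tue, Apr 13: Fri, May 13: Sun, Jun 13: Wed, Jul 13: Fri, Aug 13: Mon, Sep 13: Thu, Oct 13: Sat, Nov 13: Tue, Dec 13: Thu.
Friday occurs in April, July — 2 months.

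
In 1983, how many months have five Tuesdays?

4

A month of length L has five Tuesdays iff its first Tuesday is on day ≤ L−28 (so day 1–3 in a 31-day month, 1–2 in a 30-day month, day 1 in a leap February).
Checking each month of 1983: Jan starts Sat (31d); Feb starts Tue (28d); Mar starts Tue (31d) ✓; Apr starts Fri (30d); May starts Sun (31d) ✓; Jun starts Wed (30d); Jul starts Fri (31d); Aug starts Mon (31d) ✓; Sep starts Thu (30d); Oct starts Sat (31d); Nov starts Tue (30d) ✓; Dec starts Thu (31d).
Five-Tuesday months: March, May, August, November → 4.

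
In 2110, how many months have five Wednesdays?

A month of length L has five Wednesdays iff its first Wednesday is on day ≤ L−28 (so day 1–3 in a 31-day month, 1–2 in a 30-day month, day 1 in a leap February).
Checking each month of 2110: Jan starts Wed (31d) ✓; Feb starts Sat (28d); Mar starts Sat (31d); Apr starts Tue (30d) ✓; May starts Thu (31d); Jun starts Sun (30d); Jul starts Tue (31d) ✓; Aug starts Fri (31d); Sep starts Mon (30d); Oct starts Wed (31d) ✓; Nov starts Sat (30d); Dec starts Mon (31d) ✓.
Five-Wednesday months: January, April, July, October, December → 5.

5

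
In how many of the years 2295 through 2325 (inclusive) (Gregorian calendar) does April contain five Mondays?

April has 30 days; it has five Mondays when Monday falls among the first (month-length − 28) days — i.e. when April 1 is one of Monday/Sunday.
April 1 by year: 2295:Mon✓ 2296:Wed 2297:Thu 2298:Fri 2299:Sat 2300:Sun✓ 2301:Mon✓ 2302:Tue 2303:Wed 2304:Fri 2305:Sat 2306:Sun✓ 2307:Mon✓ 2308:Wed 2309:Thu 2310:Fri 2311:Sat 2312:Mon✓ 2313:Tue 2314:Wed 2315:Thu 2316:Sat 2317:Sun✓ 2318:Mon✓ 2319:Tue 2320:Thu 2321:Fri 2322:Sat 2323:Sun✓ 2324:Tue 2325:Wed
Years with five Mondays: 2295, 2300, 2301, 2306, 2307, 2312, 2317, 2318, 2323 → 9.

9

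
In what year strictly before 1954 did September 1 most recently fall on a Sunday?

From one year to the next, a fixed date's weekday advances by 1, or by 2 when a Feb 29 lies between the two dates.
1954: September 1 is Wednesday.
1953: Tuesday (−1)
1952: Monday (−1)
1951: Saturday (−2)
1950: Friday (−1)
1949: Thursday (−1)
1948: Wednesday (−1)
1947: Monday (−2)
1946: Sunday (−1)
September 1 falls on a Sunday in 1946.

1946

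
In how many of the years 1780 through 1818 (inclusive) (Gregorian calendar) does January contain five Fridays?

January has 31 days; it has five Fridays when Friday falls among the first (month-length − 28) days — i.e. when January 1 is one of Friday/Thursday/Wednesday.
January 1 by year: 1780:Sat 1781:Mon 1782:Tue 1783:Wed✓ 1784:Thu✓ 1785:Sat 1786:Sun 1787:Mon 1788:Tue 1789:Thu✓ 1790:Fri✓ 1791:Sat 1792:Sun 1793:Tue 1794:Wed✓ …(9 more)… 1804:Sun 1805:Tue 1806:Wed✓ 1807:Thu✓ 1808:Fri✓ 1809:Sun 1810:Mon 1811:Tue 1812:Wed✓ 1813:Fri✓ 1814:Sat 1815:Sun 1816:Mon 1817:Wed✓ 1818:Thu✓
Years with five Fridays: 1783, 1784, 1789, 1790, 1794, 1795, 1796, 1800, 1801, 1802, 1806, 1807, 1808, 1812, 1813, 1817, 1818 → 17.

17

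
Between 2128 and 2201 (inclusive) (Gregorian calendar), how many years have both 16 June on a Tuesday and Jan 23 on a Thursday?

2

Check each year's weekday for 16 June and Jan 23:
  2128: Wed/Fri  2129: Thu/Sun  2130: Fri/Mon  2131: Sat/Tue  2132: Mon/Wed  2133: Tue/Fri  2134: Wed/Sat  2135: Thu/Sun  2136: Sat/Mon  2137: Sun/Wed  2138: Mon/Thu  2139: Tue/Fri  2140: Thu/Sat  2141: Fri/Mon  …(46 more)…  2188: Mon/Wed  2189: Tue/Fri  2190: Wed/Sat  2191: Thu/Sun  2192: Sat/Mon  2193: Sun/Wed  2194: Mon/Thu  2195: Tue/Fri  2196: Thu/Sat  2197: Fri/Mon  2198: Sat/Tue  2199: Sun/Wed  2200: Mon/Thu  2201: Tue/Fri
Both conditions hold in: 2144, 2172 — 2.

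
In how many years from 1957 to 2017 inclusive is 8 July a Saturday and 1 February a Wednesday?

7

Check each year's weekday for 8 July and 1 February:
  1957: Mon/Fri  1958: Tue/Sat  1959: Wed/Sun  1960: Fri/Mon  1961: Sat/Wed ✓  1962: Sun/Thu  1963: Mon/Fri  1964: Wed/Sat  1965: Thu/Mon  1966: Fri/Tue  1967: Sat/Wed ✓  1968: Mon/Thu  1969: Tue/Sat  1970: Wed/Sun  …(33 more)…  2004: Thu/Sun  2005: Fri/Tue  2006: Sat/Wed ✓  2007: Sun/Thu  2008: Tue/Fri  2009: Wed/Sun  2010: Thu/Mon  2011: Fri/Tue  2012: Sun/Wed  2013: Mon/Fri  2014: Tue/Sat  2015: Wed/Sun  2016: Fri/Mon  2017: Sat/Wed ✓
Both conditions hold in: 1961, 1967, 1978, 1989, 1995, 2006, 2017 — 7.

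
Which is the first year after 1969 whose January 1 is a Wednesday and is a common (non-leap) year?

Jan 1 advances by 2 weekdays after a leap year and by 1 after a common year.
1969: Jan 1 is Wednesday.
1970: Thursday
1971: Friday
1972: Saturday (leap)
1973: Monday
1974: Tuesday
1975: Wednesday
1975 begins on a Wednesday and is a common year.

1975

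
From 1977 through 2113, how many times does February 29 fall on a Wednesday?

Leap years in 1977–2113: 33 of them.
Feb 29 weekday advances by 5 (mod 7) from one leap year to the next four years later (or differs when a century non-leap intervenes).
Leap-day weekdays: 1980:Fri 1984:Wed✓ 1988:Mon 1992:Sat 1996:Thu 2000:Tue 2004:Sun 2008:Fri 2012:Wed✓ 2016:Mon 2020:Sat 2024:Thu 2028:Tue …(7 more)… 2060:Sun 2064:Fri 2068:Wed✓ 2072:Mon 2076:Sat 2080:Thu 2084:Tue 2088:Sun 2092:Fri 2096:Wed✓ 2104:Fri 2108:Wed✓ 2112:Mon
Wednesday: 1984, 2012, 2040, 2068, 2096, 2108 → 6.

6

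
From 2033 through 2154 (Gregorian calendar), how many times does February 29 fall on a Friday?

Leap years in 2033–2154: 29 of them.
Feb 29 weekday advances by 5 (mod 7) from one leap year to the next four years later (or differs when a century non-leap intervenes).
Leap-day weekdays: 2036:Fri✓ 2040:Wed 2044:Mon 2048:Sat 2052:Thu 2056:Tue 2060:Sun 2064:Fri✓ 2068:Wed 2072:Mon 2076:Sat 2080:Thu 2084:Tue …(3 more)… 2104:Fri✓ 2108:Wed 2112:Mon 2116:Sat 2120:Thu 2124:Tue 2128:Sun 2132:Fri✓ 2136:Wed 2140:Mon 2144:Sat 2148:Thu 2152:Tue
Friday: 2036, 2064, 2092, 2104, 2132 → 5.

5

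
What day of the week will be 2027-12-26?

January 1, 2027 is a Friday.
December 26 is day 360 of the year, i.e. 359 days after Jan 1.
359 mod 7 = 2, so advance 2 weekdays from Friday: Sunday.

Sunday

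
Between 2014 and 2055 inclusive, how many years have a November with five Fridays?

November has 30 days; it has five Fridays when Friday falls among the first (month-length − 28) days — i.e. when November 1 is one of Friday/Thursday.
November 1 by year: 2014:Sat 2015:Sun 2016:Tue 2017:Wed 2018:Thu✓ 2019:Fri✓ 2020:Sun 2021:Mon 2022:Tue 2023:Wed 2024:Fri✓ 2025:Sat 2026:Sun 2027:Mon 2028:Wed …(12 more)… 2041:Fri✓ 2042:Sat 2043:Sun 2044:Tue 2045:Wed 2046:Thu✓ 2047:Fri✓ 2048:Sun 2049:Mon 2050:Tue 2051:Wed 2052:Fri✓ 2053:Sat 2054:Sun 2055:Mon
Years with five Fridays: 2018, 2019, 2024, 2029, 2030, 2035, 2040, 2041, 2046, 2047, 2052 → 11.

11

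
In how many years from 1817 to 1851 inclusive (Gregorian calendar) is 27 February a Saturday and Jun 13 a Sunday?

Check each year's weekday for 27 February and Jun 13:
  1817: Thu/Fri  1818: Fri/Sat  1819: Sat/Sun ✓  1820: Sun/Tue  1821: Tue/Wed  1822: Wed/Thu  1823: Thu/Fri  1824: Fri/Sun  1825: Sun/Mon  1826: Mon/Tue  1827: Tue/Wed  1828: Wed/Fri  1829: Fri/Sat  1830: Sat/Sun ✓  …(7 more)…  1838: Tue/Wed  1839: Wed/Thu  1840: Thu/Sat  1841: Sat/Sun ✓  1842: Sun/Mon  1843: Mon/Tue  1844: Tue/Thu  1845: Thu/Fri  1846: Fri/Sat  1847: Sat/Sun ✓  1848: Sun/Tue  1849: Tue/Wed  1850: Wed/Thu  1851: Thu/Fri
Both conditions hold in: 1819, 1830, 1841, 1847 — 4.

4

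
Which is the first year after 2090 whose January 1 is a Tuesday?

2092

Jan 1 advances by 2 weekdays after a leap year and by 1 after a common year.
2090: Jan 1 is Sunday.
2091: Monday
2092: Tuesday (leap)
2092 begins on a Tuesday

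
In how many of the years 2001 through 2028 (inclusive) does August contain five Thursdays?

12

August has 31 days; it has five Thursdays when Thursday falls among the first (month-length − 28) days — i.e. when August 1 is one of Thursday/Wednesday/Tuesday.
August 1 by year: 2001:Wed✓ 2002:Thu✓ 2003:Fri 2004:Sun 2005:Mon 2006:Tue✓ 2007:Wed✓ 2008:Fri 2009:Sat 2010:Sun 2011:Mon 2012:Wed✓ 2013:Thu✓ 2014:Fri 2015:Sat 2016:Mon 2017:Tue✓ 2018:Wed✓ 2019:Thu✓ 2020:Sat 2021:Sun 2022:Mon 2023:Tue✓ 2024:Thu✓ 2025:Fri 2026:Sat 2027:Sun 2028:Tue✓
Years with five Thursdays: 2001, 2002, 2006, 2007, 2012, 2013, 2017, 2018, 2019, 2023, 2024, 2028 → 12.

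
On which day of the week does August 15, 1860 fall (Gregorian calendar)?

Wednesday

January 1, 1860 is a Sunday.
August 15 is day 228 of the year, i.e. 227 days after Jan 1.
227 mod 7 = 3, so advance 3 weekdays from Sunday: Wednesday.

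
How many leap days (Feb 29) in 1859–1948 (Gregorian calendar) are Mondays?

4

Leap years in 1859–1948: 22 of them.
Feb 29 weekday advances by 5 (mod 7) from one leap year to the next four years later (or differs when a century non-leap intervenes).
Leap-day weekdays: 1860:Wed 1864:Mon✓ 1868:Sat 1872:Thu 1876:Tue 1880:Sun 1884:Fri 1888:Wed 1892:Mon✓ 1896:Sat 1904:Mon✓ 1908:Sat 1912:Thu 1916:Tue 1920:Sun 1924:Fri 1928:Wed 1932:Mon✓ 1936:Sat 1940:Thu 1944:Tue 1948:Sun
Monday: 1864, 1892, 1904, 1932 → 4.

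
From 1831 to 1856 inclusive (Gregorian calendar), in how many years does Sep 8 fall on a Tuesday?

Track Sep 8's weekday year by year (advancing +1, or +2 across a Feb 29):
  1831: Thu  1832: Sat (+2)  1833: Sun (+1)  1834: Mon (+1)  1835: Tue (+1) ✓
  1836: Thu (+2)  1837: Fri (+1)  1838: Sat (+1)  1839: Sun (+1)  1840: Tue (+2) ✓
  1841: Wed (+1)  1842: Thu (+1)  1843: Fri (+1)  1844: Sun (+2)  1845: Mon (+1)
  1846: Tue (+1) ✓  1847: Wed (+1)  1848: Fri (+2)  1849: Sat (+1)  1850: Sun (+1)
  1851: Mon (+1)  1852: Wed (+2)  1853: Thu (+1)  1854: Fri (+1)  1855: Sat (+1)
  1856: Mon (+2)
Tuesday years: 1835, 1840, 1846 — 3 in total.

3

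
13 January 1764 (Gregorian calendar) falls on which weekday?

January 1, 1764 is a Sunday.
January 13 is day 13 of the year, i.e. 12 days after Jan 1.
12 mod 7 = 5, so advance 5 weekdays from Sunday: Friday.

Friday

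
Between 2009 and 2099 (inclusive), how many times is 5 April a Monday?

13

Track 5 April's weekday year by year (advancing +1, or +2 across a Feb 29):
  2009: Sun  2010: Mon (+1) ✓  2011: Tue (+1)  2012: Thu (+2)  2013: Fri (+1)
  2014: Sat (+1)  2015: Sun (+1)  2016: Tue (+2)  2017: Wed (+1)  2018: Thu (+1)
  2019: Fri (+1)  2020: Sun (+2)  2021: Mon (+1) ✓  2022: Tue (+1)  … (63 more years) …
  2086: Fri (+1)  2087: Sat (+1)  2088: Mon (+2) ✓  2089: Tue (+1)  2090: Wed (+1)
  2091: Thu (+1)  2092: Sat (+2)  2093: Sun (+1)  2094: Mon (+1) ✓  2095: Tue (+1)
  2096: Thu (+2)  2097: Fri (+1)  2098: Sat (+1)  2099: Sun (+1)
Monday years: 2010, 2021, 2027, 2032, 2038, 2049, 2055, 2060, 2066, 2077, 2083, 2088, 2094 — 13 in total.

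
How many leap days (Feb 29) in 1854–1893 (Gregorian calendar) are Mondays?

2

Leap years in 1854–1893: 10 of them.
Feb 29 weekday advances by 5 (mod 7) from one leap year to the next four years later (or differs when a century non-leap intervenes).
Leap-day weekdays: 1856:Fri 1860:Wed 1864:Mon✓ 1868:Sat 1872:Thu 1876:Tue 1880:Sun 1884:Fri 1888:Wed 1892:Mon✓
Monday: 1864, 1892 → 2.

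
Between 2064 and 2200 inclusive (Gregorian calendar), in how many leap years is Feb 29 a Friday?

6

Leap years in 2064–2200: 33 of them.
Feb 29 weekday advances by 5 (mod 7) from one leap year to the next four years later (or differs when a century non-leap intervenes).
Leap-day weekdays: 2064:Fri✓ 2068:Wed 2072:Mon 2076:Sat 2080:Thu 2084:Tue 2088:Sun 2092:Fri✓ 2096:Wed 2104:Fri✓ 2108:Wed 2112:Mon 2116:Sat …(7 more)… 2148:Thu 2152:Tue 2156:Sun 2160:Fri✓ 2164:Wed 2168:Mon 2172:Sat 2176:Thu 2180:Tue 2184:Sun 2188:Fri✓ 2192:Wed 2196:Mon
Friday: 2064, 2092, 2104, 2132, 2160, 2188 → 6.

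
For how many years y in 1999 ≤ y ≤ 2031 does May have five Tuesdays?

May has 31 days; it has five Tuesdays when Tuesday falls among the first (month-length − 28) days — i.e. when May 1 is one of Tuesday/Monday/Sunday.
May 1 by year: 1999:Sat 2000:Mon✓ 2001:Tue✓ 2002:Wed 2003:Thu 2004:Sat 2005:Sun✓ 2006:Mon✓ 2007:Tue✓ 2008:Thu 2009:Fri 2010:Sat 2011:Sun✓ 2012:Tue✓ 2013:Wed …(3 more)… 2017:Mon✓ 2018:Tue✓ 2019:Wed 2020:Fri 2021:Sat 2022:Sun✓ 2023:Mon✓ 2024:Wed 2025:Thu 2026:Fri 2027:Sat 2028:Mon✓ 2029:Tue✓ 2030:Wed 2031:Thu
Years with five Tuesdays: 2000, 2001, 2005, 2006, 2007, 2011, 2012, 2016, 2017, 2018, 2022, 2023, 2028, 2029 → 14.

14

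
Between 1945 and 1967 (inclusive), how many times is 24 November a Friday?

Track 24 November's weekday year by year (advancing +1, or +2 across a Feb 29):
  1945: Sat  1946: Sun (+1)  1947: Mon (+1)  1948: Wed (+2)  1949: Thu (+1)
  1950: Fri (+1) ✓  1951: Sat (+1)  1952: Mon (+2)  1953: Tue (+1)  1954: Wed (+1)
  1955: Thu (+1)  1956: Sat (+2)  1957: Sun (+1)  1958: Mon (+1)  1959: Tue (+1)
  1960: Thu (+2)  1961: Fri (+1) ✓  1962: Sat (+1)  1963: Sun (+1)  1964: Tue (+2)
  1965: Wed (+1)  1966: Thu (+1)  1967: Fri (+1) ✓
Friday years: 1950, 1961, 1967 — 3 in total.

3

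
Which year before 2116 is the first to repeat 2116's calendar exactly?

Two years share a calendar iff Jan 1 falls on the same weekday and both are leap or both are common. 2116: Jan 1 is Wednesday, leap year.
2115: Jan 1 Tuesday, common
2114: Jan 1 Monday, common
2113: Jan 1 Sunday, common
2112: Jan 1 Friday, leap
2111: Jan 1 Thursday, common
2110: Jan 1 Wednesday, common
2109: Jan 1 Tuesday, common
2108: Jan 1 Sunday, leap
2107: Jan 1 Saturday, common
2106: Jan 1 Friday, common
2105: Jan 1 Thursday, common
2104: Jan 1 Tuesday, leap
2103: Jan 1 Monday, common
2102: Jan 1 Sunday, common
2101: Jan 1 Saturday, common
2100: Jan 1 Friday, common
2099: Jan 1 Thursday, common
2098: Jan 1 Wednesday, common
2097: Jan 1 Tuesday, common
2096: Jan 1 Sunday, leap
2095: Jan 1 Saturday, common
2094: Jan 1 Friday, common
2093: Jan 1 Thursday, common
2092: Jan 1 Tuesday, leap
2091: Jan 1 Monday, common
2090: Jan 1 Sunday, common
2089: Jan 1 Saturday, common
2088: Jan 1 Thursday, leap
2087: Jan 1 Wednesday, common
2086: Jan 1 Tuesday, common
2085: Jan 1 Monday, common
2084: Jan 1 Saturday, leap
2083: Jan 1 Friday, common
2082: Jan 1 Thursday, common
2081: Jan 1 Wednesday, common
2080: Jan 1 Monday, leap
2079: Jan 1 Sunday, common
2078: Jan 1 Saturday, common
2077: Jan 1 Friday, common
2076: Jan 1 Wednesday, leap
2076 matches on both conditions.

2076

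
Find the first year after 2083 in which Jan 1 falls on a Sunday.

Jan 1 advances by 2 weekdays after a leap year and by 1 after a common year.
2083: Jan 1 is Friday.
2084: Saturday (leap)
2085: Monday
2086: Tuesday
2087: Wednesday
2088: Thursday (leap)
2089: Saturday
2090: Sunday
2090 begins on a Sunday

2090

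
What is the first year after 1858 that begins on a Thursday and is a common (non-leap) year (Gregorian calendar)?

Jan 1 advances by 2 weekdays after a leap year and by 1 after a common year.
1858: Jan 1 is Friday.
1859: Saturday
1860: Sunday (leap)
1861: Tuesday
1862: Wednesday
1863: Thursday
1863 begins on a Thursday and is a common year.

1863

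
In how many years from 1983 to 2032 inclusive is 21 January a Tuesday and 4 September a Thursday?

Check each year's weekday for 21 January and 4 September:
  1983: Fri/Sun  1984: Sat/Tue  1985: Mon/Wed  1986: Tue/Thu ✓  1987: Wed/Fri  1988: Thu/Sun  1989: Sat/Mon  1990: Sun/Tue  1991: Mon/Wed  1992: Tue/Fri  1993: Thu/Sat  1994: Fri/Sun  1995: Sat/Mon  1996: Sun/Wed  …(22 more)…  2019: Mon/Wed  2020: Tue/Fri  2021: Thu/Sat  2022: Fri/Sun  2023: Sat/Mon  2024: Sun/Wed  2025: Tue/Thu ✓  2026: Wed/Fri  2027: Thu/Sat  2028: Fri/Mon  2029: Sun/Tue  2030: Mon/Wed  2031: Tue/Thu ✓  2032: Wed/Sat
Both conditions hold in: 1986, 1997, 2003, 2014, 2025, 2031 — 6.

6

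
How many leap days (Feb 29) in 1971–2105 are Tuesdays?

5

Leap years in 1971–2105: 33 of them.
Feb 29 weekday advances by 5 (mod 7) from one leap year to the next four years later (or differs when a century non-leap intervenes).
Leap-day weekdays: 1972:Tue✓ 1976:Sun 1980:Fri 1984:Wed 1988:Mon 1992:Sat 1996:Thu 2000:Tue✓ 2004:Sun 2008:Fri 2012:Wed 2016:Mon 2020:Sat …(7 more)… 2052:Thu 2056:Tue✓ 2060:Sun 2064:Fri 2068:Wed 2072:Mon 2076:Sat 2080:Thu 2084:Tue✓ 2088:Sun 2092:Fri 2096:Wed 2104:Fri
Tuesday: 1972, 2000, 2028, 2056, 2084 → 5.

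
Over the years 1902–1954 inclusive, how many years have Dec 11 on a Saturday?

Track Dec 11's weekday year by year (advancing +1, or +2 across a Feb 29):
  1902: Thu  1903: Fri (+1)  1904: Sun (+2)  1905: Mon (+1)  1906: Tue (+1)
  1907: Wed (+1)  1908: Fri (+2)  1909: Sat (+1) ✓  1910: Sun (+1)  1911: Mon (+1)
  1912: Wed (+2)  1913: Thu (+1)  1914: Fri (+1)  1915: Sat (+1) ✓  … (25 more years) …
  1941: Thu (+1)  1942: Fri (+1)  1943: Sat (+1) ✓  1944: Mon (+2)  1945: Tue (+1)
  1946: Wed (+1)  1947: Thu (+1)  1948: Sat (+2) ✓  1949: Sun (+1)  1950: Mon (+1)
  1951: Tue (+1)  1952: Thu (+2)  1953: Fri (+1)  1954: Sat (+1) ✓
Saturday years: 1909, 1915, 1920, 1926, 1937, 1943, 1948, 1954 — 8 in total.

8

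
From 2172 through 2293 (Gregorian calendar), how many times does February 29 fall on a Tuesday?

4

Leap years in 2172–2293: 30 of them.
Feb 29 weekday advances by 5 (mod 7) from one leap year to the next four years later (or differs when a century non-leap intervenes).
Leap-day weekdays: 2172:Sat 2176:Thu 2180:Tue✓ 2184:Sun 2188:Fri 2192:Wed 2196:Mon 2204:Wed 2208:Mon 2212:Sat 2216:Thu 2220:Tue✓ 2224:Sun …(4 more)… 2244:Thu 2248:Tue✓ 2252:Sun 2256:Fri 2260:Wed 2264:Mon 2268:Sat 2272:Thu 2276:Tue✓ 2280:Sun 2284:Fri 2288:Wed 2292:Mon
Tuesday: 2180, 2220, 2248, 2276 → 4.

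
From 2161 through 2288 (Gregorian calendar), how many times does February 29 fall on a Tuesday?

4

Leap years in 2161–2288: 31 of them.
Feb 29 weekday advances by 5 (mod 7) from one leap year to the next four years later (or differs when a century non-leap intervenes).
Leap-day weekdays: 2164:Wed 2168:Mon 2172:Sat 2176:Thu 2180:Tue✓ 2184:Sun 2188:Fri 2192:Wed 2196:Mon 2204:Wed 2208:Mon 2212:Sat 2216:Thu …(5 more)… 2240:Sat 2244:Thu 2248:Tue✓ 2252:Sun 2256:Fri 2260:Wed 2264:Mon 2268:Sat 2272:Thu 2276:Tue✓ 2280:Sun 2284:Fri 2288:Wed
Tuesday: 2180, 2220, 2248, 2276 → 4.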